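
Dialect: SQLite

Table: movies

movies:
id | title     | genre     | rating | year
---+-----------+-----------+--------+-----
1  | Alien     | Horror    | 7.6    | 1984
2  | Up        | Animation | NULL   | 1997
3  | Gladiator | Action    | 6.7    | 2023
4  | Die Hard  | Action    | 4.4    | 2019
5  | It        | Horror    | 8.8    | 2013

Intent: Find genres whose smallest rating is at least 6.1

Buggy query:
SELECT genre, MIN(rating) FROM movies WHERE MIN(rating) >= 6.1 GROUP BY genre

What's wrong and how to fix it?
Bug: Aggregates like MIN are computed per group after WHERE runs

Fix: Use HAVING for the per-group MIN condition

Corrected query:
SELECT genre, MIN(rating) FROM movies GROUP BY genre HAVING MIN(rating) >= 6.1

Result:
genre  | MIN(rating)
-------+------------
Horror | 7.6        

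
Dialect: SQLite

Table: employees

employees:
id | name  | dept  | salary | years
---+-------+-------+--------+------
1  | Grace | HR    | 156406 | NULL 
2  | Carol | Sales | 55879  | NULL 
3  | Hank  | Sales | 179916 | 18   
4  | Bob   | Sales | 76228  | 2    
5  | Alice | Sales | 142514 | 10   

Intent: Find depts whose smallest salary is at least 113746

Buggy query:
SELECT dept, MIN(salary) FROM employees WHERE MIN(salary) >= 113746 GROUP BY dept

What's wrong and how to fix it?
Bug: MIN() in WHERE is a misuse of aggregate

Fix: Replace WHERE with HAVING after the GROUP BY

Corrected query:
SELECT dept, MIN(salary) FROM employees GROUP BY dept HAVING MIN(salary) >= 113746

Result:
dept | MIN(salary)
-----+------------
HR   | 156406     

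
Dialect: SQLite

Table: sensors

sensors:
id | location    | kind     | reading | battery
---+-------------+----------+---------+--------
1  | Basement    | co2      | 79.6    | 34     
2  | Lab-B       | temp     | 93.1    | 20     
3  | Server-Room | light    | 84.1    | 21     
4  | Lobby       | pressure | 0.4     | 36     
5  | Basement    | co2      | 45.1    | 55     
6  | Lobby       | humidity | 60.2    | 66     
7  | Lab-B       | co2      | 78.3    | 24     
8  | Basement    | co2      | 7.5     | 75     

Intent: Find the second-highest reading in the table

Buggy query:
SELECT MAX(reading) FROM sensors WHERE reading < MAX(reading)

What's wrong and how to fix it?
Bug: MAX(reading) on the right of the comparison is an aggregate-in-WHERE error

Fix: Put the inner MAX in a scalar subquery

Corrected query:
SELECT MAX(reading) FROM sensors WHERE reading < (SELECT MAX(reading) FROM sensors)

Result:
MAX(reading)
------------
84.1        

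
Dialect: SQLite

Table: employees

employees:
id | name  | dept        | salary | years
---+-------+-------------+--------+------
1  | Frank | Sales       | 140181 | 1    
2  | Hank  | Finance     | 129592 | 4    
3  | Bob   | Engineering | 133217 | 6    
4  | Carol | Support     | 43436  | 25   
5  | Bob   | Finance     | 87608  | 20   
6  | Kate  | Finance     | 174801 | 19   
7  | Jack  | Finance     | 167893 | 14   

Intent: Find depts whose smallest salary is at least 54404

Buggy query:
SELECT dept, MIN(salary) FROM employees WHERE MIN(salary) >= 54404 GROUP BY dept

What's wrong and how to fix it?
Bug: Aggregates like MIN are computed per group after WHERE runs

Fix: Replace WHERE with HAVING after the GROUP BY

Corrected query:
SELECT dept, MIN(salary) FROM employees GROUP BY dept HAVING MIN(salary) >= 54404

Result:
dept        | MIN(salary)
------------+------------
Engineering | 133217     
Finance     | 87608      
Sales       | 140181     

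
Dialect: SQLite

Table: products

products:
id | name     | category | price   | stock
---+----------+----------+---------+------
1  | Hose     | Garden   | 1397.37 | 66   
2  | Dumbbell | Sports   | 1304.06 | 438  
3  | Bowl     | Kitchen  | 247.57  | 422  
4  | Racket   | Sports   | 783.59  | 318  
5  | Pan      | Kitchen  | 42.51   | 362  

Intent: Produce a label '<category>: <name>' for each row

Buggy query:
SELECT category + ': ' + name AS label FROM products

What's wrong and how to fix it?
Bug: SQLite uses || for string concatenation; + coerces text to numbers (yielding 0)

Fix: Replace + with || to concatenate text

Corrected query:
SELECT category || ': ' || name AS label FROM products

Result:
label           
----------------
Garden: Hose    
Sports: Dumbbell
Kitchen: Bowl   
Sports: Racket  
Kitchen: Pan    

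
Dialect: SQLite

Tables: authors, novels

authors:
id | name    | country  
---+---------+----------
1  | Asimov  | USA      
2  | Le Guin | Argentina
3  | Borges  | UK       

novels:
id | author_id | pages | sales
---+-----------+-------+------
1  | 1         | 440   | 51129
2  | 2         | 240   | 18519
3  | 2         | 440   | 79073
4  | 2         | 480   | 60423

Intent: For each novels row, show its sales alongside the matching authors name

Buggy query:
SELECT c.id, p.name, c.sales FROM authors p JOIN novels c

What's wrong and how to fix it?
Bug: Missing join condition: each novels row is matched to all authors rows instead of just its own

Fix: Specify the join condition linking the foreign key to the parent id

Corrected query:
SELECT c.id, p.name, c.sales FROM authors p JOIN novels c ON c.author_id = p.id

Result:
id | name    | sales
---+---------+------
1  | Asimov  | 51129
2  | Le Guin | 18519
3  | Le Guin | 79073
4  | Le Guin | 60423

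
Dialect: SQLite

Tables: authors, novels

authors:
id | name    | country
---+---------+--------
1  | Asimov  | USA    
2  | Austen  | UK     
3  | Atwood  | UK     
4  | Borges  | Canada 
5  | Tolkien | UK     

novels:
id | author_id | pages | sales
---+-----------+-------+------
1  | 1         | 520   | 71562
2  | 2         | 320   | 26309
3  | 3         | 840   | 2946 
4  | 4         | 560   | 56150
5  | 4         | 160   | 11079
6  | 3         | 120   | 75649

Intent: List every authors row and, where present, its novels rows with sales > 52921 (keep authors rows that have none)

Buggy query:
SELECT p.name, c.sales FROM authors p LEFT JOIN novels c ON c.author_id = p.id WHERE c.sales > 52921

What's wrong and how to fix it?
Bug: Filtering c.sales in WHERE discards the NULL rows produced by LEFT JOIN, turning it into an inner join

Fix: Put 'c.sales > 52921' in the JOIN's ON clause instead of WHERE

Corrected query:
SELECT p.name, c.sales FROM authors p LEFT JOIN novels c ON c.author_id = p.id AND c.sales > 52921

Result:
name    | sales
--------+------
Asimov  | 71562
Austen  | NULL 
Atwood  | 75649
Borges  | 56150
Tolkien | NULL 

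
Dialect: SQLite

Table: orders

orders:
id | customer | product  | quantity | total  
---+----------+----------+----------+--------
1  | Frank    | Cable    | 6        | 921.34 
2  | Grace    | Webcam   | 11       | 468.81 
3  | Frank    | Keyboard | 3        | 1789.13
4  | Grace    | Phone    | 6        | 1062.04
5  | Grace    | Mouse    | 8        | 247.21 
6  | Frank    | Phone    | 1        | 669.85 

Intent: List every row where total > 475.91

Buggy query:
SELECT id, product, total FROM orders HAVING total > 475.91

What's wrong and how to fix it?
Bug: This is a non-aggregate query (no GROUP BY, no aggregates), so in SQLite the HAVING clause is invalid here; a row-level condition belongs in WHERE

Fix: Use WHERE for row-level filtering

Corrected query:
SELECT id, product, total FROM orders WHERE total > 475.91

Result:
id | product  | total  
---+----------+--------
1  | Cable    | 921.34 
3  | Keyboard | 1789.13
4  | Phone    | 1062.04
6  | Phone    | 669.85 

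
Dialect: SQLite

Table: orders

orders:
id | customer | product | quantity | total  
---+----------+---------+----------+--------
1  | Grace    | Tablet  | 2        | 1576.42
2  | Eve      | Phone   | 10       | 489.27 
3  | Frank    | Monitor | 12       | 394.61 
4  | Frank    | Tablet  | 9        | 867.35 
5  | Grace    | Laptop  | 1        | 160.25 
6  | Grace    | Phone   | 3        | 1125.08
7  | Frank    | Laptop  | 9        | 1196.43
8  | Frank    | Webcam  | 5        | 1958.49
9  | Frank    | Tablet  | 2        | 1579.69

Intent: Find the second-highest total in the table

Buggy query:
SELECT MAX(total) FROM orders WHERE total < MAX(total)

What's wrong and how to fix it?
Bug: The inner MAX is an aggregate inside WHERE, which is not allowed

Fix: Put the inner MAX in a scalar subquery

Corrected query:
SELECT MAX(total) FROM orders WHERE total < (SELECT MAX(total) FROM orders)

Result:
MAX(total)
----------
1579.69   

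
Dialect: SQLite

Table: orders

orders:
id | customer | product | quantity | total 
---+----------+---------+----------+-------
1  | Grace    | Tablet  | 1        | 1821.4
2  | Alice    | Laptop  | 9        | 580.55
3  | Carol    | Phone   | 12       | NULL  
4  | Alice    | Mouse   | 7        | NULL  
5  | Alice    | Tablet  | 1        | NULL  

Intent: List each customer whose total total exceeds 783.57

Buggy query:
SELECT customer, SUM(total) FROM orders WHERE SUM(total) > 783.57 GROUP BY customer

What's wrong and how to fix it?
Bug: Aggregate functions cannot appear in a WHERE clause

Fix: Move the aggregate condition to a HAVING clause

Corrected query:
SELECT customer, SUM(total) FROM orders GROUP BY customer HAVING SUM(total) > 783.57

Result:
customer | SUM(total)
---------+-----------
Grace    | 1821.4    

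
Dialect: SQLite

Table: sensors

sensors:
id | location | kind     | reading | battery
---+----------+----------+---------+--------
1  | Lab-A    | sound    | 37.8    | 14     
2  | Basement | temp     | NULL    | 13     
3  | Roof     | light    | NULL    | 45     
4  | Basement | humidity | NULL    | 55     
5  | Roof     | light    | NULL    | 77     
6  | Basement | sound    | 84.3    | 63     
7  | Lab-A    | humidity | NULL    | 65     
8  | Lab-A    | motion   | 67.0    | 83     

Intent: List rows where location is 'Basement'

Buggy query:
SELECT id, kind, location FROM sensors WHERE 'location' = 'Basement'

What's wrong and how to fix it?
Bug: 'location' in single quotes is a string literal, not the column; the comparison is literal-vs-literal and never true

Fix: Remove the quotes around the column name (or use double quotes for an identifier)

Corrected query:
SELECT id, kind, location FROM sensors WHERE location = 'Basement'

Result:
id | kind     | location
---+----------+---------
2  | temp     | Basement
4  | humidity | Basement
6  | sound    | Basement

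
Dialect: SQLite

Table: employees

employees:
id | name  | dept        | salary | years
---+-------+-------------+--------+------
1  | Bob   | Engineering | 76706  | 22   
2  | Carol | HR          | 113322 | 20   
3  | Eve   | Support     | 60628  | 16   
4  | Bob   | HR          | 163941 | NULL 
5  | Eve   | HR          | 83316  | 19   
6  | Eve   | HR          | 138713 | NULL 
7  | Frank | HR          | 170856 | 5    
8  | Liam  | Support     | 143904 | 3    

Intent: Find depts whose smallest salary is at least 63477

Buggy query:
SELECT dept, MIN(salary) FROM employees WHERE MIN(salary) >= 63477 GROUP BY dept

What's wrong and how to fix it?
Bug: Aggregates like MIN are computed per group after WHERE runs

Fix: Use HAVING for the per-group MIN condition

Corrected query:
SELECT dept, MIN(salary) FROM employees GROUP BY dept HAVING MIN(salary) >= 63477

Result:
dept        | MIN(salary)
------------+------------
Engineering | 76706      
HR          | 83316      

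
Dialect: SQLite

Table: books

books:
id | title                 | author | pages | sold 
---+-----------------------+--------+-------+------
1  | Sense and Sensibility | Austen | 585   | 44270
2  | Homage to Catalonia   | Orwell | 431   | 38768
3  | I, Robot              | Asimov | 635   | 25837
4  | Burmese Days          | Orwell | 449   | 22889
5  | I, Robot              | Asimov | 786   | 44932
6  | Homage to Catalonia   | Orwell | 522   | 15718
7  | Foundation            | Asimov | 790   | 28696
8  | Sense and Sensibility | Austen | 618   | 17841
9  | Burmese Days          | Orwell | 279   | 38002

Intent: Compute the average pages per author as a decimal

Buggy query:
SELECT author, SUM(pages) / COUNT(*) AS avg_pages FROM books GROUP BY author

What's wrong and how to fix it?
Bug: SUM(pages) and COUNT(*) are both integers; the division truncates the fractional part

Fix: Cast one side to REAL so the division keeps the fractional part

Corrected query:
SELECT author, SUM(pages) * 1.0 / COUNT(*) AS avg_pages FROM books GROUP BY author

Result:
author | avg_pages
-------+----------
Asimov | 737      
Austen | 601.5    
Orwell | 420.25   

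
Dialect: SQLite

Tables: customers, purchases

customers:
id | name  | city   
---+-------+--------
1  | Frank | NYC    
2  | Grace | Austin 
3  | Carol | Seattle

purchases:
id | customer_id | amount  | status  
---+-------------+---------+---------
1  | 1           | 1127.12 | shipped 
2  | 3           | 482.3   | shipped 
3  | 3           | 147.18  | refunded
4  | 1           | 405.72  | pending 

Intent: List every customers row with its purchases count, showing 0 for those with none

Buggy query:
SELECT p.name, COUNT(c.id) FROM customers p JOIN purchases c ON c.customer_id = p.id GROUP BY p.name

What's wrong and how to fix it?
Bug: INNER JOIN drops customers rows that have no matching purchases rows

Fix: Use LEFT JOIN so parents without children still appear (COUNT(c.id) gives 0)

Corrected query:
SELECT p.name, COUNT(c.id) FROM customers p LEFT JOIN purchases c ON c.customer_id = p.id GROUP BY p.name

Result:
name  | COUNT(c.id)
------+------------
Carol | 2          
Frank | 2          
Grace | 0          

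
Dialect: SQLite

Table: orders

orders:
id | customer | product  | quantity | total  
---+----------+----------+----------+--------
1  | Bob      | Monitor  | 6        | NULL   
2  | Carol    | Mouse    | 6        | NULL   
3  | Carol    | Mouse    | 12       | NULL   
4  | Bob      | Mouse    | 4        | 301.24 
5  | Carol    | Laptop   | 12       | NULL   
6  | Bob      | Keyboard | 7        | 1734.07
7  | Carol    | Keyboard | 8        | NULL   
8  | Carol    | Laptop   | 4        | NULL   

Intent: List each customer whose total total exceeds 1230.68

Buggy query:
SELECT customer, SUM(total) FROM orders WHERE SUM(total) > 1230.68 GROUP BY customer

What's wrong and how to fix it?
Bug: Aggregate functions cannot appear in a WHERE clause

Fix: Use HAVING (which filters groups after aggregation) instead of WHERE

Corrected query:
SELECT customer, SUM(total) FROM orders GROUP BY customer HAVING SUM(total) > 1230.68

Result:
customer | SUM(total)
---------+-----------
Bob      | 2035.31   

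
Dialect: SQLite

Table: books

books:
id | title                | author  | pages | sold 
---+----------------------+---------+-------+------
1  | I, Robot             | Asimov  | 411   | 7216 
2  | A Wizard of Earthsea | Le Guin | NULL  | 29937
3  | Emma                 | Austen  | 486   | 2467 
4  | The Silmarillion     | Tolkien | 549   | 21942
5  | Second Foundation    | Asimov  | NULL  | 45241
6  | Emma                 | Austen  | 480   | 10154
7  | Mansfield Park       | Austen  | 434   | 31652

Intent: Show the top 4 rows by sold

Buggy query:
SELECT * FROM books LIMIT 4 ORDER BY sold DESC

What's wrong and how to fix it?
Bug: ORDER BY cannot follow LIMIT; LIMIT is the final clause

Fix: Swap the clauses: ORDER BY first, then LIMIT

Corrected query:
SELECT * FROM books ORDER BY sold DESC LIMIT 4

Result:
id | title                | author  | pages | sold 
---+----------------------+---------+-------+------
5  | Second Foundation    | Asimov  | NULL  | 45241
7  | Mansfield Park       | Austen  | 434   | 31652
2  | A Wizard of Earthsea | Le Guin | NULL  | 29937
4  | The Silmarillion     | Tolkien | 549   | 21942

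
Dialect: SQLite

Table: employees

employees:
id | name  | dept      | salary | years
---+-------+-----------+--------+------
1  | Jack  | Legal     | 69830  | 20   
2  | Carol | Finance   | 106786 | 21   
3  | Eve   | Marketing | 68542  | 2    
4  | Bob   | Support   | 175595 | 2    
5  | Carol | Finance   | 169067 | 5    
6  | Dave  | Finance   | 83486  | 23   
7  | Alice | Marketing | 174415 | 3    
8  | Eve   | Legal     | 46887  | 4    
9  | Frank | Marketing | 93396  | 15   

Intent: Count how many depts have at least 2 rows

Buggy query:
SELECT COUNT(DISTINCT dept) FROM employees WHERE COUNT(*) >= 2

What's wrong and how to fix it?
Bug: WHERE filters individual rows, not groups, so a group-level COUNT is invalid there

Fix: Group first with HAVING COUNT(*) >= 2, then COUNT the resulting groups

Corrected query:
SELECT COUNT(*) FROM (SELECT dept FROM employees GROUP BY dept HAVING COUNT(*) >= 2)

Result:
COUNT(*)
--------
3       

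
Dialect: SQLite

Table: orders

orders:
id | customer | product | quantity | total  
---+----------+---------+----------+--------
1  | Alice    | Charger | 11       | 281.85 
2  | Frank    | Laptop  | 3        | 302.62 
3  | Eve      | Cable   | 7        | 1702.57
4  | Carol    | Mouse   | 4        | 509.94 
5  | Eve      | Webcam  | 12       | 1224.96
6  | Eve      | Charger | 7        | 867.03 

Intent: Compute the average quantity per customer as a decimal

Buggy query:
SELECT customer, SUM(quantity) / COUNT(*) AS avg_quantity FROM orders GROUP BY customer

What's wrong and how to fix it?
Bug: SUM(quantity) and COUNT(*) are both integers; the division truncates the fractional part

Fix: Multiply by 1.0 (or CAST to REAL) to force floating-point division

Corrected query:
SELECT customer, SUM(quantity) * 1.0 / COUNT(*) AS avg_quantity FROM orders GROUP BY customer

Result:
customer | avg_quantity
---------+-------------
Alice    | 11          
Carol    | 4           
Eve      | 8.666667    
Frank    | 3           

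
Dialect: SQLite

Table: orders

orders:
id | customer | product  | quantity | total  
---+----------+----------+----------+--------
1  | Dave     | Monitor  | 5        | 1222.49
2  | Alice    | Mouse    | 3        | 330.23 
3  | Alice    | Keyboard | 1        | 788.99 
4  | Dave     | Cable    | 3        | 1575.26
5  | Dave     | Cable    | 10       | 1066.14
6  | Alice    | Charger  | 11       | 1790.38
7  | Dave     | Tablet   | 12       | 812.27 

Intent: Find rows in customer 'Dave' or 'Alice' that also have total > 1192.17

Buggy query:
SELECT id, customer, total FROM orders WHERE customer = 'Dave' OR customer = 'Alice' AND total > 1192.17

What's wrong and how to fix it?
Bug: Without parentheses, AND is evaluated before OR, so the total filter only applies to the 'Alice' branch

Fix: Add parentheses around the OR so the AND applies to both alternatives

Corrected query:
SELECT id, customer, total FROM orders WHERE (customer = 'Dave' OR customer = 'Alice') AND total > 1192.17

Result:
id | customer | total  
---+----------+--------
1  | Dave     | 1222.49
4  | Dave     | 1575.26
6  | Alice    | 1790.38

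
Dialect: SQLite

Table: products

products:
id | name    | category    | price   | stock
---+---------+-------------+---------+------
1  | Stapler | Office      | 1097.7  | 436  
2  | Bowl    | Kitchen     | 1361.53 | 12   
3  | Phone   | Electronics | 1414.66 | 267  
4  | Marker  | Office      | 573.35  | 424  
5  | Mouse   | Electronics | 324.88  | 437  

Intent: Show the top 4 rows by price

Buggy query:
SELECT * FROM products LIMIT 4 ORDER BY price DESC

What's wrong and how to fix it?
Bug: ORDER BY cannot follow LIMIT; LIMIT is the final clause

Fix: Swap the clauses: ORDER BY first, then LIMIT

Corrected query:
SELECT * FROM products ORDER BY price DESC LIMIT 4

Result:
id | name    | category    | price   | stock
---+---------+-------------+---------+------
3  | Phone   | Electronics | 1414.66 | 267  
2  | Bowl    | Kitchen     | 1361.53 | 12   
1  | Stapler | Office      | 1097.7  | 436  
4  | Marker  | Office      | 573.35  | 424  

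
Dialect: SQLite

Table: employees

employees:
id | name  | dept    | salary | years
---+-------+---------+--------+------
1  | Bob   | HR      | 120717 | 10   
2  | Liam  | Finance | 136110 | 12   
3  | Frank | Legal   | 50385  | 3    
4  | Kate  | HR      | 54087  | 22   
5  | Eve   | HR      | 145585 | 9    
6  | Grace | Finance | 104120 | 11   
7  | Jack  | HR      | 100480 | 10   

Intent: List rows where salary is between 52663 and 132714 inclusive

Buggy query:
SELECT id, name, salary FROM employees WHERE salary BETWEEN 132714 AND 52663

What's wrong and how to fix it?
Bug: BETWEEN expects the lower bound first; with 132714 AND 52663 the range is empty

Fix: Write BETWEEN 52663 AND 132714

Corrected query:
SELECT id, name, salary FROM employees WHERE salary BETWEEN 52663 AND 132714

Result:
id | name  | salary
---+-------+-------
1  | Bob   | 120717
4  | Kate  | 54087 
6  | Grace | 104120
7  | Jack  | 100480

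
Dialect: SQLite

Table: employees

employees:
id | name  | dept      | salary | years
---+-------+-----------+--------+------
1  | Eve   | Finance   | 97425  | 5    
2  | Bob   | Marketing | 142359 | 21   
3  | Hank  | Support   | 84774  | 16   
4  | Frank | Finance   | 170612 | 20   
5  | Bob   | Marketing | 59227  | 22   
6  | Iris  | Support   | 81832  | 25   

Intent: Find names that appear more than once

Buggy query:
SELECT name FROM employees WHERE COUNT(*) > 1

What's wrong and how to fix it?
Bug: WHERE can't reference COUNT(*); aggregates are computed after WHERE

Fix: GROUP BY name, then filter groups with HAVING COUNT(*) > 1

Corrected query:
SELECT name FROM employees GROUP BY name HAVING COUNT(*) > 1

Result:
name
----
Bob 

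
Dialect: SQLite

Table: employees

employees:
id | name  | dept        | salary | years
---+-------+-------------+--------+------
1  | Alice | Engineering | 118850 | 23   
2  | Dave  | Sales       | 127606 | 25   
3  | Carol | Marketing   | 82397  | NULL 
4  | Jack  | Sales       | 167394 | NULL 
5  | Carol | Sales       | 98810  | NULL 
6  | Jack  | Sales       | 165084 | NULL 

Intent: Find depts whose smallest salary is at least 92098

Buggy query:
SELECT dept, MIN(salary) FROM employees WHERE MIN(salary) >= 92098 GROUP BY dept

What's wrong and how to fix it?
Bug: Aggregates like MIN are computed per group after WHERE runs

Fix: Use HAVING for the per-group MIN condition

Corrected query:
SELECT dept, MIN(salary) FROM employees GROUP BY dept HAVING MIN(salary) >= 92098

Result:
dept        | MIN(salary)
------------+------------
Engineering | 118850     
Sales       | 98810      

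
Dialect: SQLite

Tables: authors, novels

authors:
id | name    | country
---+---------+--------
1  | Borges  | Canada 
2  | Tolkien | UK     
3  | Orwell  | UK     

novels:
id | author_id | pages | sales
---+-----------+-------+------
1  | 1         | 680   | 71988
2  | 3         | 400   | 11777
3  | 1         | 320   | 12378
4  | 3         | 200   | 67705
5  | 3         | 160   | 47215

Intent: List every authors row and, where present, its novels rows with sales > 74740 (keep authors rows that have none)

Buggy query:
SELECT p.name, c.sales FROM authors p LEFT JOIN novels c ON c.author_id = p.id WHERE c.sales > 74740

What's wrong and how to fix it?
Bug: Filtering c.sales in WHERE discards the NULL rows produced by LEFT JOIN, turning it into an inner join

Fix: Put 'c.sales > 74740' in the JOIN's ON clause instead of WHERE

Corrected query:
SELECT p.name, c.sales FROM authors p LEFT JOIN novels c ON c.author_id = p.id AND c.sales > 74740

Result:
name    | sales
--------+------
Borges  | NULL 
Tolkien | NULL 
Orwell  | NULL 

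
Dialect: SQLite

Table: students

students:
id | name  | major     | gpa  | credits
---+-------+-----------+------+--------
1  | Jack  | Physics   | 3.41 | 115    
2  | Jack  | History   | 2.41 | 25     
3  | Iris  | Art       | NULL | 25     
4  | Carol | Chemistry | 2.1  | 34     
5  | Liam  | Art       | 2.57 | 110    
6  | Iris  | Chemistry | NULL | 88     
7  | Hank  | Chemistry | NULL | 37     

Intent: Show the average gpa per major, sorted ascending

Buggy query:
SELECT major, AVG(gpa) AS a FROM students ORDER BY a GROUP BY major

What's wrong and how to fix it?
Bug: ORDER BY appears before GROUP BY; SQL clause order requires GROUP BY first

Fix: Reorder: SELECT … FROM … GROUP BY … ORDER BY …

Corrected query:
SELECT major, AVG(gpa) AS a FROM students GROUP BY major ORDER BY a

Result:
major     | a   
----------+-----
Chemistry | 2.1 
History   | 2.41
Art       | 2.57
Physics   | 3.41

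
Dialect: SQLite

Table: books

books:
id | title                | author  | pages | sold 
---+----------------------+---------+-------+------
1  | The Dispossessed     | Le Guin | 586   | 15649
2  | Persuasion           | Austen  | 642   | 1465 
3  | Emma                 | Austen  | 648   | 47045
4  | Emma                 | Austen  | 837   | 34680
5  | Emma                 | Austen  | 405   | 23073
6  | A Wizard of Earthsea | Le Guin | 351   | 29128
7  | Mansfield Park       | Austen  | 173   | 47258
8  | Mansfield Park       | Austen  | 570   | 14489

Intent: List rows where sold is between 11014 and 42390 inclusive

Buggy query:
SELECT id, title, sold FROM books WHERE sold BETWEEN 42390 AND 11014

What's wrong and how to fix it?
Bug: The bounds are reversed; BETWEEN a AND b requires a <= b to match anything

Fix: Swap the bounds so the smaller value comes first

Corrected query:
SELECT id, title, sold FROM books WHERE sold BETWEEN 11014 AND 42390

Result:
id | title                | sold 
---+----------------------+------
1  | The Dispossessed     | 15649
4  | Emma                 | 34680
5  | Emma                 | 23073
6  | A Wizard of Earthsea | 29128
8  | Mansfield Park       | 14489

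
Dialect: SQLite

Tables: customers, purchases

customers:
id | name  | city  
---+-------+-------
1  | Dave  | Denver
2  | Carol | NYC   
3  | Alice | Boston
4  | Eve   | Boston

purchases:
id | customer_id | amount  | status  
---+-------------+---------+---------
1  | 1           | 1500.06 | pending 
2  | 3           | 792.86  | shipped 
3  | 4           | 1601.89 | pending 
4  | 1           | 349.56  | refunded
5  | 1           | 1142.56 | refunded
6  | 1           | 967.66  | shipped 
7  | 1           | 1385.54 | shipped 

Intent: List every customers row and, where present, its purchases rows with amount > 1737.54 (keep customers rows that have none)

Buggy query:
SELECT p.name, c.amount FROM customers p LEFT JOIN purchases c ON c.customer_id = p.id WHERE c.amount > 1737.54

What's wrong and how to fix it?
Bug: Filtering c.amount in WHERE discards the NULL rows produced by LEFT JOIN, turning it into an inner join

Fix: Put 'c.amount > 1737.54' in the JOIN's ON clause instead of WHERE

Corrected query:
SELECT p.name, c.amount FROM customers p LEFT JOIN purchases c ON c.customer_id = p.id AND c.amount > 1737.54

Result:
name  | amount
------+-------
Dave  | NULL  
Carol | NULL  
Alice | NULL  
Eve   | NULL  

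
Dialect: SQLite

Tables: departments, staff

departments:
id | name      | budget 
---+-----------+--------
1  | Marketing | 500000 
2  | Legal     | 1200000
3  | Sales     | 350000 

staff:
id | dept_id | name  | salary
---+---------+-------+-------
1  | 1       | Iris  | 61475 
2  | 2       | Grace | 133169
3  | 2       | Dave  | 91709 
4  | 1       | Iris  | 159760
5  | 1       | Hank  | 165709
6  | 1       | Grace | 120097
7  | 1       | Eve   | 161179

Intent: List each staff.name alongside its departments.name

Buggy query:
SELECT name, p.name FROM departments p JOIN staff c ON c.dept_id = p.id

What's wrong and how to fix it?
Bug: Both tables have a 'name' column; the unqualified reference is ambiguous

Fix: Qualify the column with its table alias (c.name)

Corrected query:
SELECT c.name, p.name FROM departments p JOIN staff c ON c.dept_id = p.id

Result:
name  | name     
------+----------
Iris  | Marketing
Grace | Legal    
Dave  | Legal    
Iris  | Marketing
Hank  | Marketing
Grace | Marketing
Eve   | Marketing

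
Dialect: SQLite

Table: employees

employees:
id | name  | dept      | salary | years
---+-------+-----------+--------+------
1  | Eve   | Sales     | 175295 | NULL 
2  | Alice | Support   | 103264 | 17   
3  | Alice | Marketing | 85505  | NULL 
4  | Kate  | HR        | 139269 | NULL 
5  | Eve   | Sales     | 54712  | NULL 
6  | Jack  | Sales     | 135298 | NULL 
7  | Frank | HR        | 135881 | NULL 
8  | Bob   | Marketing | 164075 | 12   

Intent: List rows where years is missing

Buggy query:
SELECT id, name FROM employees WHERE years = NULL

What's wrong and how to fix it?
Bug: Comparing to NULL with '=' never matches; NULL = NULL is unknown, not true

Fix: Replace '= NULL' with 'IS NULL'

Corrected query:
SELECT id, name FROM employees WHERE years IS NULL

Result:
id | name 
---+------
1  | Eve  
3  | Alice
4  | Kate 
5  | Eve  
6  | Jack 
7  | Frank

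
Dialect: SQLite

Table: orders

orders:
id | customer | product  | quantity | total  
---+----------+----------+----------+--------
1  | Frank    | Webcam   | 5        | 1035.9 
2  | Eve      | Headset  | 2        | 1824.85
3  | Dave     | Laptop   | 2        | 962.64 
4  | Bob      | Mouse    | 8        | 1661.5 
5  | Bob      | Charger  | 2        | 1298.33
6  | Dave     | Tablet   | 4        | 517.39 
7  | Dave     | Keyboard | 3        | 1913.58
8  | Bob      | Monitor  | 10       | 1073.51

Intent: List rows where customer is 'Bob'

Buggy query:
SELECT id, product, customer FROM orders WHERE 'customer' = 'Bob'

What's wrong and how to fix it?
Bug: 'customer' in single quotes is a string literal, not the column; the comparison is literal-vs-literal and never true

Fix: Reference the column as customer without single quotes

Corrected query:
SELECT id, product, customer FROM orders WHERE customer = 'Bob'

Result:
id | product | customer
---+---------+---------
4  | Mouse   | Bob     
5  | Charger | Bob     
8  | Monitor | Bob     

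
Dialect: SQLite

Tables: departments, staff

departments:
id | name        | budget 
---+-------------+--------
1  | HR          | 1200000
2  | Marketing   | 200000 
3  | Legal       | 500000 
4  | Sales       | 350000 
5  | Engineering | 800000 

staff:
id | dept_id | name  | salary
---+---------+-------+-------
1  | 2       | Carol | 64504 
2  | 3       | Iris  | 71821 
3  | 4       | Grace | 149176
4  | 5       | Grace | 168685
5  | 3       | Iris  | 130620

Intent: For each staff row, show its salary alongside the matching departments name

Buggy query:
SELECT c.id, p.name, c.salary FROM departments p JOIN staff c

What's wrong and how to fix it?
Bug: Missing join condition: each staff row is matched to all departments rows instead of just its own

Fix: Specify the join condition linking the foreign key to the parent id

Corrected query:
SELECT c.id, p.name, c.salary FROM departments p JOIN staff c ON c.dept_id = p.id

Result:
id | name        | salary
---+-------------+-------
1  | Marketing   | 64504 
2  | Legal       | 71821 
3  | Sales       | 149176
4  | Engineering | 168685
5  | Legal       | 130620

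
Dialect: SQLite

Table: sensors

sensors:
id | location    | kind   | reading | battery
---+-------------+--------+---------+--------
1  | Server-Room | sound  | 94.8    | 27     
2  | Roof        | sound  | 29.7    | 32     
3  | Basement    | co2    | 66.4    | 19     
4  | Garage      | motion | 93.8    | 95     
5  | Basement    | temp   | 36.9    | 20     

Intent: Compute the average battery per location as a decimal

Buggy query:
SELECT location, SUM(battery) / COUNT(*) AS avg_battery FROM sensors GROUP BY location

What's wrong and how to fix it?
Bug: SUM(battery) and COUNT(*) are both integers; the division truncates the fractional part

Fix: Multiply by 1.0 (or CAST to REAL) to force floating-point division

Corrected query:
SELECT location, SUM(battery) * 1.0 / COUNT(*) AS avg_battery FROM sensors GROUP BY location

Result:
location    | avg_battery
------------+------------
Basement    | 19.5       
Garage      | 95         
Roof        | 32         
Server-Room | 27         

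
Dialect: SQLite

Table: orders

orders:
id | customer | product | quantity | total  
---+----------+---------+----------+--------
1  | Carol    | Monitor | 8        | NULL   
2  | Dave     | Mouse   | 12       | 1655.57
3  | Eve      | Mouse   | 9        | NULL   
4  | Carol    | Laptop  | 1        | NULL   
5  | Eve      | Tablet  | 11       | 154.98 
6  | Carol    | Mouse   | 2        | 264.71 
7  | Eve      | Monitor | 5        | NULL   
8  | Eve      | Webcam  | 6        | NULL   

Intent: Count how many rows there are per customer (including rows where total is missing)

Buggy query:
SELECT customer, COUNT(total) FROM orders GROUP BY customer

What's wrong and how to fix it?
Bug: COUNT(total) skips NULLs, so groups with missing total are undercounted

Fix: Replace COUNT(total) with COUNT(*)

Corrected query:
SELECT customer, COUNT(*) FROM orders GROUP BY customer

Result:
customer | COUNT(*)
---------+---------
Carol    | 3       
Dave     | 1       
Eve      | 4       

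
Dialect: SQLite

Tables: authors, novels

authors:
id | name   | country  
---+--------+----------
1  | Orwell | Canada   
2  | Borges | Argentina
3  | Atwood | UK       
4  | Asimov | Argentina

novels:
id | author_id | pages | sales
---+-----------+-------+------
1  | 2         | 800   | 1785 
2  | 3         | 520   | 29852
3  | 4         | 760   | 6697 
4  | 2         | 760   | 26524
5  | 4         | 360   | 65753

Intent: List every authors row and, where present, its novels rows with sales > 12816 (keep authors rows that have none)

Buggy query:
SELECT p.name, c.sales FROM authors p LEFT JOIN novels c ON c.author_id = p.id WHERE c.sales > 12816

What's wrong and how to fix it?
Bug: Filtering c.sales in WHERE discards the NULL rows produced by LEFT JOIN, turning it into an inner join

Fix: Move the right-table condition into the ON clause so unmatched parents are kept

Corrected query:
SELECT p.name, c.sales FROM authors p LEFT JOIN novels c ON c.author_id = p.id AND c.sales > 12816

Result:
name   | sales
-------+------
Orwell | NULL 
Borges | 26524
Atwood | 29852
Asimov | 65753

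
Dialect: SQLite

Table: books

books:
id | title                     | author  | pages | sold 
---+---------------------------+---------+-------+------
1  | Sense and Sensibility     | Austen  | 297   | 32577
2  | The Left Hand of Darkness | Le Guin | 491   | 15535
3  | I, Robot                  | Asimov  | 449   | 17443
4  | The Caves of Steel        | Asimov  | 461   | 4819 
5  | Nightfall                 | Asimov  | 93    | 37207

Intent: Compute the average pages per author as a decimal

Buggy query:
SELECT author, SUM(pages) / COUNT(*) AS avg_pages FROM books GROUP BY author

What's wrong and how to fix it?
Bug: SUM(pages) and COUNT(*) are both integers; the division truncates the fractional part

Fix: Cast one side to REAL so the division keeps the fractional part

Corrected query:
SELECT author, SUM(pages) * 1.0 / COUNT(*) AS avg_pages FROM books GROUP BY author

Result:
author  | avg_pages 
--------+-----------
Asimov  | 334.333333
Austen  | 297       
Le Guin | 491       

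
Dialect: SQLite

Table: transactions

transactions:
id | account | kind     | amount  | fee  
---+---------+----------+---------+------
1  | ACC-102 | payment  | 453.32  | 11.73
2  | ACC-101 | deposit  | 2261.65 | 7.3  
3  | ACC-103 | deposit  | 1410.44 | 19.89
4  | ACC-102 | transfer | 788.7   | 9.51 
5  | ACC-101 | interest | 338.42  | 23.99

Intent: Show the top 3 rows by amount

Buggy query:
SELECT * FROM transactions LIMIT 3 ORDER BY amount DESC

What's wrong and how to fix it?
Bug: LIMIT must come after ORDER BY

Fix: Swap the clauses: ORDER BY first, then LIMIT

Corrected query:
SELECT * FROM transactions ORDER BY amount DESC LIMIT 3

Result:
id | account | kind     | amount  | fee  
---+---------+----------+---------+------
2  | ACC-101 | deposit  | 2261.65 | 7.3  
3  | ACC-103 | deposit  | 1410.44 | 19.89
4  | ACC-102 | transfer | 788.7   | 9.51 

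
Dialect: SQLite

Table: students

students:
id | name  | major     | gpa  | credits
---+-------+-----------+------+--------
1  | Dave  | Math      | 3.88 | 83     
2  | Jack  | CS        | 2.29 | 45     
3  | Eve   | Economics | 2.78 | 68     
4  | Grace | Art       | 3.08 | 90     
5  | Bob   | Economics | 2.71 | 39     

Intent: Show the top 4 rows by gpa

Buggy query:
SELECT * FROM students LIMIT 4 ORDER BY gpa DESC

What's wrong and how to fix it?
Bug: ORDER BY cannot follow LIMIT; LIMIT is the final clause

Fix: Sort with ORDER BY, then apply LIMIT

Corrected query:
SELECT * FROM students ORDER BY gpa DESC LIMIT 4

Result:
id | name  | major     | gpa  | credits
---+-------+-----------+------+--------
1  | Dave  | Math      | 3.88 | 83     
4  | Grace | Art       | 3.08 | 90     
3  | Eve   | Economics | 2.78 | 68     
5  | Bob   | Economics | 2.71 | 39     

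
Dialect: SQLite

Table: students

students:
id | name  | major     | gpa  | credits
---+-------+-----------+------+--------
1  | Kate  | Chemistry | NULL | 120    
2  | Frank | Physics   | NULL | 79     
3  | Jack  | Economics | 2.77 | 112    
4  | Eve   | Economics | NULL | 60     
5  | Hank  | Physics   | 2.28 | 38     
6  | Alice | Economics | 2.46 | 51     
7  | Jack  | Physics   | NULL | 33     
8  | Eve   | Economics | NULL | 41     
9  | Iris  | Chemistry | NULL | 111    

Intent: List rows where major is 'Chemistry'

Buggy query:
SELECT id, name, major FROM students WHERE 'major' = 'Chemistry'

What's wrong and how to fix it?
Bug: 'major' in single quotes is a string literal, not the column; the comparison is literal-vs-literal and never true

Fix: Remove the quotes around the column name (or use double quotes for an identifier)

Corrected query:
SELECT id, name, major FROM students WHERE major = 'Chemistry'

Result:
id | name | major    
---+------+----------
1  | Kate | Chemistry
9  | Iris | Chemistry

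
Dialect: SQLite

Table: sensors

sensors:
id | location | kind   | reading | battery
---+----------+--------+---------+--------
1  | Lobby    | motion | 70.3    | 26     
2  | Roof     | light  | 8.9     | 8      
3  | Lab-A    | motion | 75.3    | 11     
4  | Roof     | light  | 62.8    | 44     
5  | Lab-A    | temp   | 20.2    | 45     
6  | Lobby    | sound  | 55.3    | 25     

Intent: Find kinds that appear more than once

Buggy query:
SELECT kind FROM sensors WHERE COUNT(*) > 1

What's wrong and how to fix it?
Bug: COUNT(*) is an aggregate and cannot be used in WHERE

Fix: Group first, then use HAVING for the count condition

Corrected query:
SELECT kind FROM sensors GROUP BY kind HAVING COUNT(*) > 1

Result:
kind  
------
light 
motion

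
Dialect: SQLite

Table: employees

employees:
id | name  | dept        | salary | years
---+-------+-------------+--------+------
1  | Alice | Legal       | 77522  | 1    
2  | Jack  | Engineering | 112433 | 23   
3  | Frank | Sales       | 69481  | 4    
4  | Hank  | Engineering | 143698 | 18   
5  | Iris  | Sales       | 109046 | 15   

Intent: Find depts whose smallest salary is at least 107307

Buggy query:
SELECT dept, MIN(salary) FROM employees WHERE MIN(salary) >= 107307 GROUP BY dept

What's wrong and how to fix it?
Bug: MIN() in WHERE is a misuse of aggregate

Fix: Replace WHERE with HAVING after the GROUP BY

Corrected query:
SELECT dept, MIN(salary) FROM employees GROUP BY dept HAVING MIN(salary) >= 107307

Result:
dept        | MIN(salary)
------------+------------
Engineering | 112433     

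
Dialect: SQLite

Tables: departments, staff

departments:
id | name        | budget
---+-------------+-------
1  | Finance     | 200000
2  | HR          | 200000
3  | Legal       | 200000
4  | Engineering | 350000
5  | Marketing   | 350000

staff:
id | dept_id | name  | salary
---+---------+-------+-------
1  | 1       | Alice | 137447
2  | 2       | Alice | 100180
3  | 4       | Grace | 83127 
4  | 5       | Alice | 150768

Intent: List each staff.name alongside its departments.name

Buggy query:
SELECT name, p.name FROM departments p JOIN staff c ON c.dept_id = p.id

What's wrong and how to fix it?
Bug: 'name' exists in both joined tables, so the database can't tell which one is meant

Fix: Prefix ambiguous columns with the table alias

Corrected query:
SELECT c.name, p.name FROM departments p JOIN staff c ON c.dept_id = p.id

Result:
name  | name       
------+------------
Alice | Finance    
Alice | HR         
Grace | Engineering
Alice | Marketing  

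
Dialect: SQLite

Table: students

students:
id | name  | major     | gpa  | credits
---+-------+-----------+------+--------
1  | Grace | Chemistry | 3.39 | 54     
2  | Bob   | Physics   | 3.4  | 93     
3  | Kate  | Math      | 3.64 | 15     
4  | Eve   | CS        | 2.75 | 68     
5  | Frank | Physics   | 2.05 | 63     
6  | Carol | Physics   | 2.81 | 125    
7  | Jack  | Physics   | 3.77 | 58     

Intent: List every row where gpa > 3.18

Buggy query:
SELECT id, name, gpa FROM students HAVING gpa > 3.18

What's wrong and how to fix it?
Bug: HAVING filters the output of aggregation, but this query has no GROUP BY and no aggregate functions, so SQLite rejects it (HAVING clause on a non-aggregate query); the condition here is per row

Fix: Use WHERE for row-level filtering

Corrected query:
SELECT id, name, gpa FROM students WHERE gpa > 3.18

Result:
id | name  | gpa 
---+-------+-----
1  | Grace | 3.39
2  | Bob   | 3.4 
3  | Kate  | 3.64
7  | Jack  | 3.77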